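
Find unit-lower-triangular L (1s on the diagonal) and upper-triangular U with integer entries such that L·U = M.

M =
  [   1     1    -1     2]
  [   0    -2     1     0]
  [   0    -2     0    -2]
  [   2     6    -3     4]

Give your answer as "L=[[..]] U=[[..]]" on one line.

  R1 -= 0·R0 → [0,-2,1,0]
  R2 -= 0·R0 → [0,-2,0,-2]
  R3 -= 2·R0 → [0,4,-1,0]
  R2 -= 1·R1 → [0,0,-1,-2]
  R3 -= -2·R1 → [0,0,1,0]
  R3 -= -1·R2 → [0,0,0,-2]

L=[[1,0,0,0],[0,1,0,0],[0,1,1,0],[2,-2,-1,1]] U=[[1,1,-1,2],[0,-2,1,0],[0,0,-1,-2],[0,0,0,-2]]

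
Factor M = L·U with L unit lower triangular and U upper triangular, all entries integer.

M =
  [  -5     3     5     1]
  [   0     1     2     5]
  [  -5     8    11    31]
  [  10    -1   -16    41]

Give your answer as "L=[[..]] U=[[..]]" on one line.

  r1 -= 0·r0 → [0,1,2,5]
  r2 -= 1·r0 → [0,5,6,30]
  r3 -= -2·r0 → [0,5,-6,43]
  r2 -= 5·r1 → [0,0,-4,5]
  r3 -= 5·r1 → [0,0,-16,18]
  r3 -= 4·r2 → [0,0,0,-2]

L=[[1,0,0,0],[0,1,0,0],[1,5,1,0],[-2,5,4,1]] U=[[-5,3,5,1],[0,1,2,5],[0,0,-4,5],[0,0,0,-2]]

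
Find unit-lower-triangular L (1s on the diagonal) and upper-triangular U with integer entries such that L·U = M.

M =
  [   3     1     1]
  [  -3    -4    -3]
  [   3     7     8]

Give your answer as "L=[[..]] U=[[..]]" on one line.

L=[[1,0,0],[-1,1,0],[1,-2,1]] U=[[3,1,1],[0,-3,-2],[0,0,3]]

  row1 -= -1·row0 → [0,-3,-2]
  row2 -= 1·row0 → [0,6,7]
  row2 -= -2·row1 → [0,0,3]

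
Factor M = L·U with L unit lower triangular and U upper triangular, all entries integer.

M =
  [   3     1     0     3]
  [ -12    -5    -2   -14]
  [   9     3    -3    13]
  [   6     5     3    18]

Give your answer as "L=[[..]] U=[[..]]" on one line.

L=[[1,0,0,0],[-4,1,0,0],[3,0,1,0],[2,-3,1,1]] U=[[3,1,0,3],[0,-1,-2,-2],[0,0,-3,4],[0,0,0,2]]

  R1 -= -4·R0 → [0,-1,-2,-2]
  R2 -= 3·R0 → [0,0,-3,4]
  R3 -= 2·R0 → [0,3,3,12]
  R2 -= 0·R1 → [0,0,-3,4]
  R3 -= -3·R1 → [0,0,-3,6]
  R3 -= 1·R2 → [0,0,0,2]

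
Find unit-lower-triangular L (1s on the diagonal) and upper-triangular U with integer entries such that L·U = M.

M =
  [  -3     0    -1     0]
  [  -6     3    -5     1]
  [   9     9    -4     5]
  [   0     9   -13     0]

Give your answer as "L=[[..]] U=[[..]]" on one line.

  r1 -= 2·r0 → [0,3,-3,1]
  r2 -= -3·r0 → [0,9,-7,5]
  r3 -= 0·r0 → [0,9,-13,0]
  r2 -= 3·r1 → [0,0,2,2]
  r3 -= 3·r1 → [0,0,-4,-3]
  r3 -= -2·r2 → [0,0,0,1]

L=[[1,0,0,0],[2,1,0,0],[-3,3,1,0],[0,3,-2,1]] U=[[-3,0,-1,0],[0,3,-3,1],[0,0,2,2],[0,0,0,1]]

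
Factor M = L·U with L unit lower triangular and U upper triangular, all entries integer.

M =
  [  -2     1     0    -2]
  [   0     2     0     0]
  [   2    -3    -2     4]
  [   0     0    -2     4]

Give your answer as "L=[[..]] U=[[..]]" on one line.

  R1 -= 0·R0 → [0,2,0,0]
  R2 -= -1·R0 → [0,-2,-2,2]
  R3 -= 0·R0 → [0,0,-2,4]
  R2 -= -1·R1 → [0,0,-2,2]
  R3 -= 0·R1 → [0,0,-2,4]
  R3 -= 1·R2 → [0,0,0,2]

L=[[1,0,0,0],[0,1,0,0],[-1,-1,1,0],[0,0,1,1]] U=[[-2,1,0,-2],[0,2,0,0],[0,0,-2,2],[0,0,0,2]]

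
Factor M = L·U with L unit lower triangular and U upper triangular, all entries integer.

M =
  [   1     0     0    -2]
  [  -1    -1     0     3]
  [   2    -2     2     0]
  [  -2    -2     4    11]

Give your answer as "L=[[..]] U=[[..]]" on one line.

L=[[1,0,0,0],[-1,1,0,0],[2,2,1,0],[-2,2,2,1]] U=[[1,0,0,-2],[0,-1,0,1],[0,0,2,2],[0,0,0,1]]

  R1 -= -1·R0 → [0,-1,0,1]
  R2 -= 2·R0 → [0,-2,2,4]
  R3 -= -2·R0 → [0,-2,4,7]
  R2 -= 2·R1 → [0,0,2,2]
  R3 -= 2·R1 → [0,0,4,5]
  R3 -= 2·R2 → [0,0,0,1]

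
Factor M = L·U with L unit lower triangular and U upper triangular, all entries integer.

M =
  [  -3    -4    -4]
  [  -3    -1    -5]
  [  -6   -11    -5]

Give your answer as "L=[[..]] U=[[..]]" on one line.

L=[[1,0,0],[1,1,0],[2,-1,1]] U=[[-3,-4,-4],[0,3,-1],[0,0,2]]

  row1 -= 1·row0 → [0,3,-1]
  row2 -= 2·row0 → [0,-3,3]
  row2 -= -1·row1 → [0,0,2]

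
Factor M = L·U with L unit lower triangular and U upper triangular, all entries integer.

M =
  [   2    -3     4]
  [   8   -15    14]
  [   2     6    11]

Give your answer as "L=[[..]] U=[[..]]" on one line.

L=[[1,0,0],[4,1,0],[1,-3,1]] U=[[2,-3,4],[0,-3,-2],[0,0,1]]

  r1 -= 4·r0 → [0,-3,-2]
  r2 -= 1·r0 → [0,9,7]
  r2 -= -3·r1 → [0,0,1]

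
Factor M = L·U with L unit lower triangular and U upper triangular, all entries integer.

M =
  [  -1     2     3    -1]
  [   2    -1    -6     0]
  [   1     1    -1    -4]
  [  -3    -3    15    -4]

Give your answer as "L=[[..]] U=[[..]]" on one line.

L=[[1,0,0,0],[-2,1,0,0],[-1,1,1,0],[3,-3,3,1]] U=[[-1,2,3,-1],[0,3,0,-2],[0,0,2,-3],[0,0,0,2]]

  r1 -= -2·r0 → [0,3,0,-2]
  r2 -= -1·r0 → [0,3,2,-5]
  r3 -= 3·r0 → [0,-9,6,-1]
  r2 -= 1·r1 → [0,0,2,-3]
  r3 -= -3·r1 → [0,0,6,-7]
  r3 -= 3·r2 → [0,0,0,2]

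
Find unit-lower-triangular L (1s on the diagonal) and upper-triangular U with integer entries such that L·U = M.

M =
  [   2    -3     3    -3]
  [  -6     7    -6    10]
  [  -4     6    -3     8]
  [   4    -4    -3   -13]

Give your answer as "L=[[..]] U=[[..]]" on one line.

  R1 -= -3·R0 → [0,-2,3,1]
  R2 -= -2·R0 → [0,0,3,2]
  R3 -= 2·R0 → [0,2,-9,-7]
  R2 -= 0·R1 → [0,0,3,2]
  R3 -= -1·R1 → [0,0,-6,-6]
  R3 -= -2·R2 → [0,0,0,-2]

L=[[1,0,0,0],[-3,1,0,0],[-2,0,1,0],[2,-1,-2,1]] U=[[2,-3,3,-3],[0,-2,3,1],[0,0,3,2],[0,0,0,-2]]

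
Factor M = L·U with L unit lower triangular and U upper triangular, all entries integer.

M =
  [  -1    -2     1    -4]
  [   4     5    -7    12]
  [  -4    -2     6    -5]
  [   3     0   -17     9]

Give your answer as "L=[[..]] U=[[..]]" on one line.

  R1 -= -4·R0 → [0,-3,-3,-4]
  R2 -= 4·R0 → [0,6,2,11]
  R3 -= -3·R0 → [0,-6,-14,-3]
  R2 -= -2·R1 → [0,0,-4,3]
  R3 -= 2·R1 → [0,0,-8,5]
  R3 -= 2·R2 → [0,0,0,-1]

L=[[1,0,0,0],[-4,1,0,0],[4,-2,1,0],[-3,2,2,1]] U=[[-1,-2,1,-4],[0,-3,-3,-4],[0,0,-4,3],[0,0,0,-1]]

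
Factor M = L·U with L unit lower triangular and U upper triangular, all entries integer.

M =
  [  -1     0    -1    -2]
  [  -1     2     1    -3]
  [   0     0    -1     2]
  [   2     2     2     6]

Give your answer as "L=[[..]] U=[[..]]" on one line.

  R1 -= 1·R0 → [0,2,2,-1]
  R2 -= 0·R0 → [0,0,-1,2]
  R3 -= -2·R0 → [0,2,0,2]
  R2 -= 0·R1 → [0,0,-1,2]
  R3 -= 1·R1 → [0,0,-2,3]
  R3 -= 2·R2 → [0,0,0,-1]

L=[[1,0,0,0],[1,1,0,0],[0,0,1,0],[-2,1,2,1]] U=[[-1,0,-1,-2],[0,2,2,-1],[0,0,-1,2],[0,0,0,-1]]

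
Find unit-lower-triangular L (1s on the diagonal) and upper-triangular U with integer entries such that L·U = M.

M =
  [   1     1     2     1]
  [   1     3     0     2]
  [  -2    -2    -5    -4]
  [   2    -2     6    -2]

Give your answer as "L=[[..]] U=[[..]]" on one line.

  row1 -= 1·row0 → [0,2,-2,1]
  row2 -= -2·row0 → [0,0,-1,-2]
  row3 -= 2·row0 → [0,-4,2,-4]
  row2 -= 0·row1 → [0,0,-1,-2]
  row3 -= -2·row1 → [0,0,-2,-2]
  row3 -= 2·row2 → [0,0,0,2]

L=[[1,0,0,0],[1,1,0,0],[-2,0,1,0],[2,-2,2,1]] U=[[1,1,2,1],[0,2,-2,1],[0,0,-1,-2],[0,0,0,2]]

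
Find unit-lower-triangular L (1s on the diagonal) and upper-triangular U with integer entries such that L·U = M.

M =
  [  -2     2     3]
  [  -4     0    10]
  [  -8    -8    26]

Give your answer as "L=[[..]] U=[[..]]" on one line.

  r1 -= 2·r0 → [0,-4,4]
  r2 -= 4·r0 → [0,-16,14]
  r2 -= 4·r1 → [0,0,-2]

L=[[1,0,0],[2,1,0],[4,4,1]] U=[[-2,2,3],[0,-4,4],[0,0,-2]]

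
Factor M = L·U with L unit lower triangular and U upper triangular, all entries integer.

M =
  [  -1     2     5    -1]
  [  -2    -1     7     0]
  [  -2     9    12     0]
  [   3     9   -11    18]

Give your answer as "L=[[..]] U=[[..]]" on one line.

  R1 -= 2·R0 → [0,-5,-3,2]
  R2 -= 2·R0 → [0,5,2,2]
  R3 -= -3·R0 → [0,15,4,15]
  R2 -= -1·R1 → [0,0,-1,4]
  R3 -= -3·R1 → [0,0,-5,21]
  R3 -= 5·R2 → [0,0,0,1]

L=[[1,0,0,0],[2,1,0,0],[2,-1,1,0],[-3,-3,5,1]] U=[[-1,2,5,-1],[0,-5,-3,2],[0,0,-1,4],[0,0,0,1]]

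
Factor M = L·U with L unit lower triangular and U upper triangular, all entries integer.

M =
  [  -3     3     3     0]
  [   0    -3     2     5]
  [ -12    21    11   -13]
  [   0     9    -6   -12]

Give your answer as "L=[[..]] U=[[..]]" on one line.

L=[[1,0,0,0],[0,1,0,0],[4,-3,1,0],[0,-3,0,1]] U=[[-3,3,3,0],[0,-3,2,5],[0,0,5,2],[0,0,0,3]]

  row1 -= 0·row0 → [0,-3,2,5]
  row2 -= 4·row0 → [0,9,-1,-13]
  row3 -= 0·row0 → [0,9,-6,-12]
  row2 -= -3·row1 → [0,0,5,2]
  row3 -= -3·row1 → [0,0,0,3]
  row3 -= 0·row2 → [0,0,0,3]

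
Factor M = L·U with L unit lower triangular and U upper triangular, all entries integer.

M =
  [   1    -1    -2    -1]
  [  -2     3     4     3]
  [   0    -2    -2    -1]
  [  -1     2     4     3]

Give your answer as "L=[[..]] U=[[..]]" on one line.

L=[[1,0,0,0],[-2,1,0,0],[0,-2,1,0],[-1,1,-1,1]] U=[[1,-1,-2,-1],[0,1,0,1],[0,0,-2,1],[0,0,0,2]]

  R1 -= -2·R0 → [0,1,0,1]
  R2 -= 0·R0 → [0,-2,-2,-1]
  R3 -= -1·R0 → [0,1,2,2]
  R2 -= -2·R1 → [0,0,-2,1]
  R3 -= 1·R1 → [0,0,2,1]
  R3 -= -1·R2 → [0,0,0,2]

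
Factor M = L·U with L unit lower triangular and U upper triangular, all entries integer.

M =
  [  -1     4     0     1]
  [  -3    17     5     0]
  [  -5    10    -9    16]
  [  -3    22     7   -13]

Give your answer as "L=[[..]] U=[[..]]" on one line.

  r1 -= 3·r0 → [0,5,5,-3]
  r2 -= 5·r0 → [0,-10,-9,11]
  r3 -= 3·r0 → [0,10,7,-16]
  r2 -= -2·r1 → [0,0,1,5]
  r3 -= 2·r1 → [0,0,-3,-10]
  r3 -= -3·r2 → [0,0,0,5]

L=[[1,0,0,0],[3,1,0,0],[5,-2,1,0],[3,2,-3,1]] U=[[-1,4,0,1],[0,5,5,-3],[0,0,1,5],[0,0,0,5]]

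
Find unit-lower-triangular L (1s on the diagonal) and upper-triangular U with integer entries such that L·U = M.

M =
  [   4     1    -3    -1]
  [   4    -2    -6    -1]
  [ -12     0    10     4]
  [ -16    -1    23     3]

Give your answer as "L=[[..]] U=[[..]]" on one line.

  row1 -= 1·row0 → [0,-3,-3,0]
  row2 -= -3·row0 → [0,3,1,1]
  row3 -= -4·row0 → [0,3,11,-1]
  row2 -= -1·row1 → [0,0,-2,1]
  row3 -= -1·row1 → [0,0,8,-1]
  row3 -= -4·row2 → [0,0,0,3]

L=[[1,0,0,0],[1,1,0,0],[-3,-1,1,0],[-4,-1,-4,1]] U=[[4,1,-3,-1],[0,-3,-3,0],[0,0,-2,1],[0,0,0,3]]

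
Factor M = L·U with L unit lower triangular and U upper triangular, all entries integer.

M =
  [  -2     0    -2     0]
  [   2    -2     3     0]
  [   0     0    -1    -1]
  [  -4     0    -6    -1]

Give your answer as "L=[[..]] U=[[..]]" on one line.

  R1 -= -1·R0 → [0,-2,1,0]
  R2 -= 0·R0 → [0,0,-1,-1]
  R3 -= 2·R0 → [0,0,-2,-1]
  R2 -= 0·R1 → [0,0,-1,-1]
  R3 -= 0·R1 → [0,0,-2,-1]
  R3 -= 2·R2 → [0,0,0,1]

L=[[1,0,0,0],[-1,1,0,0],[0,0,1,0],[2,0,2,1]] U=[[-2,0,-2,0],[0,-2,1,0],[0,0,-1,-1],[0,0,0,1]]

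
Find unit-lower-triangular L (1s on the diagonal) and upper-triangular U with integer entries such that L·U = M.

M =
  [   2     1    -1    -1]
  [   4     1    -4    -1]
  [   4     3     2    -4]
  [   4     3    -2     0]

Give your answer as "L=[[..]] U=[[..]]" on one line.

  row1 -= 2·row0 → [0,-1,-2,1]
  row2 -= 2·row0 → [0,1,4,-2]
  row3 -= 2·row0 → [0,1,0,2]
  row2 -= -1·row1 → [0,0,2,-1]
  row3 -= -1·row1 → [0,0,-2,3]
  row3 -= -1·row2 → [0,0,0,2]

L=[[1,0,0,0],[2,1,0,0],[2,-1,1,0],[2,-1,-1,1]] U=[[2,1,-1,-1],[0,-1,-2,1],[0,0,2,-1],[0,0,0,2]]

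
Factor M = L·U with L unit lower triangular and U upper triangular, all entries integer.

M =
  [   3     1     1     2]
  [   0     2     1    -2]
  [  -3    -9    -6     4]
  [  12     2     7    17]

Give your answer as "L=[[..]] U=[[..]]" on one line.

L=[[1,0,0,0],[0,1,0,0],[-1,-4,1,0],[4,-1,-4,1]] U=[[3,1,1,2],[0,2,1,-2],[0,0,-1,-2],[0,0,0,-1]]

  R1 -= 0·R0 → [0,2,1,-2]
  R2 -= -1·R0 → [0,-8,-5,6]
  R3 -= 4·R0 → [0,-2,3,9]
  R2 -= -4·R1 → [0,0,-1,-2]
  R3 -= -1·R1 → [0,0,4,7]
  R3 -= -4·R2 → [0,0,0,-1]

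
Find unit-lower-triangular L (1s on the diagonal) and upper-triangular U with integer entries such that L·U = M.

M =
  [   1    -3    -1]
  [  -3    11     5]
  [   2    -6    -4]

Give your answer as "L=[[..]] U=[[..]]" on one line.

L=[[1,0,0],[-3,1,0],[2,0,1]] U=[[1,-3,-1],[0,2,2],[0,0,-2]]

  row1 -= -3·row0 → [0,2,2]
  row2 -= 2·row0 → [0,0,-2]
  row2 -= 0·row1 → [0,0,-2]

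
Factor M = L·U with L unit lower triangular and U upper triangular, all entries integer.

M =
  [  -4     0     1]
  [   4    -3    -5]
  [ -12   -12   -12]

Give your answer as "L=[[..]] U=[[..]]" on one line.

  row1 -= -1·row0 → [0,-3,-4]
  row2 -= 3·row0 → [0,-12,-15]
  row2 -= 4·row1 → [0,0,1]

L=[[1,0,0],[-1,1,0],[3,4,1]] U=[[-4,0,1],[0,-3,-4],[0,0,1]]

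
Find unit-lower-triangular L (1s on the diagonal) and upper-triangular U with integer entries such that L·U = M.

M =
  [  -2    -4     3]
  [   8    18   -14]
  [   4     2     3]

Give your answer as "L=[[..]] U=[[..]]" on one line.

L=[[1,0,0],[-4,1,0],[-2,-3,1]] U=[[-2,-4,3],[0,2,-2],[0,0,3]]

  r1 -= -4·r0 → [0,2,-2]
  r2 -= -2·r0 → [0,-6,9]
  r2 -= -3·r1 → [0,0,3]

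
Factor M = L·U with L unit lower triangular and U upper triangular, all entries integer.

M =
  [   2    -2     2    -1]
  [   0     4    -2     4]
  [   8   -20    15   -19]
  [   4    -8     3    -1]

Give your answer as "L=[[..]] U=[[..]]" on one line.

L=[[1,0,0,0],[0,1,0,0],[4,-3,1,0],[2,-1,-3,1]] U=[[2,-2,2,-1],[0,4,-2,4],[0,0,1,-3],[0,0,0,-4]]

  row1 -= 0·row0 → [0,4,-2,4]
  row2 -= 4·row0 → [0,-12,7,-15]
  row3 -= 2·row0 → [0,-4,-1,1]
  row2 -= -3·row1 → [0,0,1,-3]
  row3 -= -1·row1 → [0,0,-3,5]
  row3 -= -3·row2 → [0,0,0,-4]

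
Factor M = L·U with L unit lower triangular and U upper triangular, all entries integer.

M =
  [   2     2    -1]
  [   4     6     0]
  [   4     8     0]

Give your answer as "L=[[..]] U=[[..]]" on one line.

L=[[1,0,0],[2,1,0],[2,2,1]] U=[[2,2,-1],[0,2,2],[0,0,-2]]

  row1 -= 2·row0 → [0,2,2]
  row2 -= 2·row0 → [0,4,2]
  row2 -= 2·row1 → [0,0,-2]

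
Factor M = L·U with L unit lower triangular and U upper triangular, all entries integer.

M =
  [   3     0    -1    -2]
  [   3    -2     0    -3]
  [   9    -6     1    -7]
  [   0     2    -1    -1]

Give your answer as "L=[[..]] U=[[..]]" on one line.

  r1 -= 1·r0 → [0,-2,1,-1]
  r2 -= 3·r0 → [0,-6,4,-1]
  r3 -= 0·r0 → [0,2,-1,-1]
  r2 -= 3·r1 → [0,0,1,2]
  r3 -= -1·r1 → [0,0,0,-2]
  r3 -= 0·r2 → [0,0,0,-2]

L=[[1,0,0,0],[1,1,0,0],[3,3,1,0],[0,-1,0,1]] U=[[3,0,-1,-2],[0,-2,1,-1],[0,0,1,2],[0,0,0,-2]]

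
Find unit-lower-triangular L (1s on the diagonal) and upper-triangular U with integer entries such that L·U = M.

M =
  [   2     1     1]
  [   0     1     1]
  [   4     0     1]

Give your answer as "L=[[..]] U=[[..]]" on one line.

  r1 -= 0·r0 → [0,1,1]
  r2 -= 2·r0 → [0,-2,-1]
  r2 -= -2·r1 → [0,0,1]

L=[[1,0,0],[0,1,0],[2,-2,1]] U=[[2,1,1],[0,1,1],[0,0,1]]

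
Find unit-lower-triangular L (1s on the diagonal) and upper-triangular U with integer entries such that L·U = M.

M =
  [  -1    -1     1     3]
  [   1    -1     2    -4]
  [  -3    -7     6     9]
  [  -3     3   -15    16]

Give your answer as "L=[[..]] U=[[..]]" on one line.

L=[[1,0,0,0],[-1,1,0,0],[3,2,1,0],[3,-3,3,1]] U=[[-1,-1,1,3],[0,-2,3,-1],[0,0,-3,2],[0,0,0,-2]]

  row1 -= -1·row0 → [0,-2,3,-1]
  row2 -= 3·row0 → [0,-4,3,0]
  row3 -= 3·row0 → [0,6,-18,7]
  row2 -= 2·row1 → [0,0,-3,2]
  row3 -= -3·row1 → [0,0,-9,4]
  row3 -= 3·row2 → [0,0,0,-2]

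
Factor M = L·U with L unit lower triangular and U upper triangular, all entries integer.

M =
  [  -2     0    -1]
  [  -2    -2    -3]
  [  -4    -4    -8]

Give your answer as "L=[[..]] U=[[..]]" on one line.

  row1 -= 1·row0 → [0,-2,-2]
  row2 -= 2·row0 → [0,-4,-6]
  row2 -= 2·row1 → [0,0,-2]

L=[[1,0,0],[1,1,0],[2,2,1]] U=[[-2,0,-1],[0,-2,-2],[0,0,-2]]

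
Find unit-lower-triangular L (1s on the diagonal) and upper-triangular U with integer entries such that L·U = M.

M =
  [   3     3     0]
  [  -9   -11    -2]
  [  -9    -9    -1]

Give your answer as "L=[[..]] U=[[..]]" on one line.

  r1 -= -3·r0 → [0,-2,-2]
  r2 -= -3·r0 → [0,0,-1]
  r2 -= 0·r1 → [0,0,-1]

L=[[1,0,0],[-3,1,0],[-3,0,1]] U=[[3,3,0],[0,-2,-2],[0,0,-1]]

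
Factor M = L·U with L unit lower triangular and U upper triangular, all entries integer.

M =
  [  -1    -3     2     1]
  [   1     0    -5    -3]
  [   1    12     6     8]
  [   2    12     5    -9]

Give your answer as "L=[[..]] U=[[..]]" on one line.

L=[[1,0,0,0],[-1,1,0,0],[-1,-3,1,0],[-2,-2,-3,1]] U=[[-1,-3,2,1],[0,-3,-3,-2],[0,0,-1,3],[0,0,0,-2]]

  row1 -= -1·row0 → [0,-3,-3,-2]
  row2 -= -1·row0 → [0,9,8,9]
  row3 -= -2·row0 → [0,6,9,-7]
  row2 -= -3·row1 → [0,0,-1,3]
  row3 -= -2·row1 → [0,0,3,-11]
  row3 -= -3·row2 → [0,0,0,-2]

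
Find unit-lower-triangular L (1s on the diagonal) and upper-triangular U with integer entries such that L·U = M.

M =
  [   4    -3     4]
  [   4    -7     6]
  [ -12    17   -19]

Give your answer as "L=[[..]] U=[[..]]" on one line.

L=[[1,0,0],[1,1,0],[-3,-2,1]] U=[[4,-3,4],[0,-4,2],[0,0,-3]]

  row1 -= 1·row0 → [0,-4,2]
  row2 -= -3·row0 → [0,8,-7]
  row2 -= -2·row1 → [0,0,-3]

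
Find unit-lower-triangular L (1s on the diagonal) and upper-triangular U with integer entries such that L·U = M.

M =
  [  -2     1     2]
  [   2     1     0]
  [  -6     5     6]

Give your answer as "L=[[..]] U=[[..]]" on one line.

L=[[1,0,0],[-1,1,0],[3,1,1]] U=[[-2,1,2],[0,2,2],[0,0,-2]]

  R1 -= -1·R0 → [0,2,2]
  R2 -= 3·R0 → [0,2,0]
  R2 -= 1·R1 → [0,0,-2]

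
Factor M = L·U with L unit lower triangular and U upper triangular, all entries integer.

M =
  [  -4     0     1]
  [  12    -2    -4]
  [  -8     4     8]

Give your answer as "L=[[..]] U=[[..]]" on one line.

L=[[1,0,0],[-3,1,0],[2,-2,1]] U=[[-4,0,1],[0,-2,-1],[0,0,4]]

  row1 -= -3·row0 → [0,-2,-1]
  row2 -= 2·row0 → [0,4,6]
  row2 -= -2·row1 → [0,0,4]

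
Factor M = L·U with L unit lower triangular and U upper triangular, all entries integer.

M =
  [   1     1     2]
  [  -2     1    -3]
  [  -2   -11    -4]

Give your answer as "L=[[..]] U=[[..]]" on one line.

L=[[1,0,0],[-2,1,0],[-2,-3,1]] U=[[1,1,2],[0,3,1],[0,0,3]]

  R1 -= -2·R0 → [0,3,1]
  R2 -= -2·R0 → [0,-9,0]
  R2 -= -3·R1 → [0,0,3]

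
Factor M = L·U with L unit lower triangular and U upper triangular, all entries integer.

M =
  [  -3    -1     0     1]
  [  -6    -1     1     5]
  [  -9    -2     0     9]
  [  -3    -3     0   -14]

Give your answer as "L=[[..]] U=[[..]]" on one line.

L=[[1,0,0,0],[2,1,0,0],[3,1,1,0],[1,-2,-2,1]] U=[[-3,-1,0,1],[0,1,1,3],[0,0,-1,3],[0,0,0,-3]]

  row1 -= 2·row0 → [0,1,1,3]
  row2 -= 3·row0 → [0,1,0,6]
  row3 -= 1·row0 → [0,-2,0,-15]
  row2 -= 1·row1 → [0,0,-1,3]
  row3 -= -2·row1 → [0,0,2,-9]
  row3 -= -2·row2 → [0,0,0,-3]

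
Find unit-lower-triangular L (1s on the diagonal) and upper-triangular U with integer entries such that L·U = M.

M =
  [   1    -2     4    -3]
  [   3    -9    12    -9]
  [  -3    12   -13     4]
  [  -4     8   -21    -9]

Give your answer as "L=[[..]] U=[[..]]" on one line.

L=[[1,0,0,0],[3,1,0,0],[-3,-2,1,0],[-4,0,5,1]] U=[[1,-2,4,-3],[0,-3,0,0],[0,0,-1,-5],[0,0,0,4]]

  R1 -= 3·R0 → [0,-3,0,0]
  R2 -= -3·R0 → [0,6,-1,-5]
  R3 -= -4·R0 → [0,0,-5,-21]
  R2 -= -2·R1 → [0,0,-1,-5]
  R3 -= 0·R1 → [0,0,-5,-21]
  R3 -= 5·R2 → [0,0,0,4]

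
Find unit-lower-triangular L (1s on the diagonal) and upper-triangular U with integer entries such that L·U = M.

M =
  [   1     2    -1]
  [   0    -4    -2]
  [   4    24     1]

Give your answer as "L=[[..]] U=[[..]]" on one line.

L=[[1,0,0],[0,1,0],[4,-4,1]] U=[[1,2,-1],[0,-4,-2],[0,0,-3]]

  R1 -= 0·R0 → [0,-4,-2]
  R2 -= 4·R0 → [0,16,5]
  R2 -= -4·R1 → [0,0,-3]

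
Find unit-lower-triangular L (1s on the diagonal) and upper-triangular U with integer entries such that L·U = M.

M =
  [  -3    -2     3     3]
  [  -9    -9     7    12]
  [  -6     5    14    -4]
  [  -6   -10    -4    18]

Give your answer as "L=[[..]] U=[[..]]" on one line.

L=[[1,0,0,0],[3,1,0,0],[2,-3,1,0],[2,2,-3,1]] U=[[-3,-2,3,3],[0,-3,-2,3],[0,0,2,-1],[0,0,0,3]]

  R1 -= 3·R0 → [0,-3,-2,3]
  R2 -= 2·R0 → [0,9,8,-10]
  R3 -= 2·R0 → [0,-6,-10,12]
  R2 -= -3·R1 → [0,0,2,-1]
  R3 -= 2·R1 → [0,0,-6,6]
  R3 -= -3·R2 → [0,0,0,3]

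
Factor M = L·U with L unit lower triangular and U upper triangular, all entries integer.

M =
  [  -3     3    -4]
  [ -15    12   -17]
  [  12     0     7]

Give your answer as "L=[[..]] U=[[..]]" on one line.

L=[[1,0,0],[5,1,0],[-4,-4,1]] U=[[-3,3,-4],[0,-3,3],[0,0,3]]

  r1 -= 5·r0 → [0,-3,3]
  r2 -= -4·r0 → [0,12,-9]
  r2 -= -4·r1 → [0,0,3]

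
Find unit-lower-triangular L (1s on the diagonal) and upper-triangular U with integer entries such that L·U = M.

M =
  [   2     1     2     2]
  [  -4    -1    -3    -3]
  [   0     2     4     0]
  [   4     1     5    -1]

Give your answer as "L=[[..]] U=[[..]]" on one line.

L=[[1,0,0,0],[-2,1,0,0],[0,2,1,0],[2,-1,1,1]] U=[[2,1,2,2],[0,1,1,1],[0,0,2,-2],[0,0,0,-2]]

  R1 -= -2·R0 → [0,1,1,1]
  R2 -= 0·R0 → [0,2,4,0]
  R3 -= 2·R0 → [0,-1,1,-5]
  R2 -= 2·R1 → [0,0,2,-2]
  R3 -= -1·R1 → [0,0,2,-4]
  R3 -= 1·R2 → [0,0,0,-2]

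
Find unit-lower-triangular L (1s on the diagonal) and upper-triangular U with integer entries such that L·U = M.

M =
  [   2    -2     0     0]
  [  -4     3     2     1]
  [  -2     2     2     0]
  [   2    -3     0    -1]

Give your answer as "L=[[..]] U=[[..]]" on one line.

  r1 -= -2·r0 → [0,-1,2,1]
  r2 -= -1·r0 → [0,0,2,0]
  r3 -= 1·r0 → [0,-1,0,-1]
  r2 -= 0·r1 → [0,0,2,0]
  r3 -= 1·r1 → [0,0,-2,-2]
  r3 -= -1·r2 → [0,0,0,-2]

L=[[1,0,0,0],[-2,1,0,0],[-1,0,1,0],[1,1,-1,1]] U=[[2,-2,0,0],[0,-1,2,1],[0,0,2,0],[0,0,0,-2]]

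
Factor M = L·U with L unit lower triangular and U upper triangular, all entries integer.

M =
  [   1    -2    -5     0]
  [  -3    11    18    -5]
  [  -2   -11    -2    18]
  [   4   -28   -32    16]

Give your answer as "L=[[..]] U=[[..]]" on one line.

  R1 -= -3·R0 → [0,5,3,-5]
  R2 -= -2·R0 → [0,-15,-12,18]
  R3 -= 4·R0 → [0,-20,-12,16]
  R2 -= -3·R1 → [0,0,-3,3]
  R3 -= -4·R1 → [0,0,0,-4]
  R3 -= 0·R2 → [0,0,0,-4]

L=[[1,0,0,0],[-3,1,0,0],[-2,-3,1,0],[4,-4,0,1]] U=[[1,-2,-5,0],[0,5,3,-5],[0,0,-3,3],[0,0,0,-4]]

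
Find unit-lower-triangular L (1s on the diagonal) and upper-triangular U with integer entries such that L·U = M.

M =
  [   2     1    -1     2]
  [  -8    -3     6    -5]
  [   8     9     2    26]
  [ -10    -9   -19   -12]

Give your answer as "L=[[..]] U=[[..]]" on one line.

L=[[1,0,0,0],[-4,1,0,0],[4,5,1,0],[-5,-4,4,1]] U=[[2,1,-1,2],[0,1,2,3],[0,0,-4,3],[0,0,0,-2]]

  row1 -= -4·row0 → [0,1,2,3]
  row2 -= 4·row0 → [0,5,6,18]
  row3 -= -5·row0 → [0,-4,-24,-2]
  row2 -= 5·row1 → [0,0,-4,3]
  row3 -= -4·row1 → [0,0,-16,10]
  row3 -= 4·row2 → [0,0,0,-2]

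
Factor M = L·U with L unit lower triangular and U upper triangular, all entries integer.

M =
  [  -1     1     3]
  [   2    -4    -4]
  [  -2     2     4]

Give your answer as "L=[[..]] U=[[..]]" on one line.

L=[[1,0,0],[-2,1,0],[2,0,1]] U=[[-1,1,3],[0,-2,2],[0,0,-2]]

  row1 -= -2·row0 → [0,-2,2]
  row2 -= 2·row0 → [0,0,-2]
  row2 -= 0·row1 → [0,0,-2]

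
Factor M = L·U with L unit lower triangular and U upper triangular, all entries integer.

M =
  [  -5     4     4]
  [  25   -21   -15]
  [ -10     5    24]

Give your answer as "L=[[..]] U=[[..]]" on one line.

L=[[1,0,0],[-5,1,0],[2,3,1]] U=[[-5,4,4],[0,-1,5],[0,0,1]]

  R1 -= -5·R0 → [0,-1,5]
  R2 -= 2·R0 → [0,-3,16]
  R2 -= 3·R1 → [0,0,1]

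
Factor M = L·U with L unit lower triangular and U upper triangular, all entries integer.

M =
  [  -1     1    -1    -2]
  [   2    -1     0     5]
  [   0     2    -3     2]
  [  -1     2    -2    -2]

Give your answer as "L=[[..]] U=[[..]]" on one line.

  r1 -= -2·r0 → [0,1,-2,1]
  r2 -= 0·r0 → [0,2,-3,2]
  r3 -= 1·r0 → [0,1,-1,0]
  r2 -= 2·r1 → [0,0,1,0]
  r3 -= 1·r1 → [0,0,1,-1]
  r3 -= 1·r2 → [0,0,0,-1]

L=[[1,0,0,0],[-2,1,0,0],[0,2,1,0],[1,1,1,1]] U=[[-1,1,-1,-2],[0,1,-2,1],[0,0,1,0],[0,0,0,-1]]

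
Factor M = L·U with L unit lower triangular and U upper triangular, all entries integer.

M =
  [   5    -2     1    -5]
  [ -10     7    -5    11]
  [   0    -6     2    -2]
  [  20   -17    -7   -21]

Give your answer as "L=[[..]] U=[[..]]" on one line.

L=[[1,0,0,0],[-2,1,0,0],[0,-2,1,0],[4,-3,5,1]] U=[[5,-2,1,-5],[0,3,-3,1],[0,0,-4,0],[0,0,0,2]]

  R1 -= -2·R0 → [0,3,-3,1]
  R2 -= 0·R0 → [0,-6,2,-2]
  R3 -= 4·R0 → [0,-9,-11,-1]
  R2 -= -2·R1 → [0,0,-4,0]
  R3 -= -3·R1 → [0,0,-20,2]
  R3 -= 5·R2 → [0,0,0,2]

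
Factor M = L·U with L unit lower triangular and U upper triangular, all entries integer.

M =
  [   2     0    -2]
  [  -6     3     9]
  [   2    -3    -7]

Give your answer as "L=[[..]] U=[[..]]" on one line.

  r1 -= -3·r0 → [0,3,3]
  r2 -= 1·r0 → [0,-3,-5]
  r2 -= -1·r1 → [0,0,-2]

L=[[1,0,0],[-3,1,0],[1,-1,1]] U=[[2,0,-2],[0,3,3],[0,0,-2]]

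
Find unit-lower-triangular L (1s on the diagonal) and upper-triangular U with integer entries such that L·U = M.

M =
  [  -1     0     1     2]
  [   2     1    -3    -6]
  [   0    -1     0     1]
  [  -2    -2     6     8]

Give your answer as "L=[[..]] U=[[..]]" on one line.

  r1 -= -2·r0 → [0,1,-1,-2]
  r2 -= 0·r0 → [0,-1,0,1]
  r3 -= 2·r0 → [0,-2,4,4]
  r2 -= -1·r1 → [0,0,-1,-1]
  r3 -= -2·r1 → [0,0,2,0]
  r3 -= -2·r2 → [0,0,0,-2]

L=[[1,0,0,0],[-2,1,0,0],[0,-1,1,0],[2,-2,-2,1]] U=[[-1,0,1,2],[0,1,-1,-2],[0,0,-1,-1],[0,0,0,-2]]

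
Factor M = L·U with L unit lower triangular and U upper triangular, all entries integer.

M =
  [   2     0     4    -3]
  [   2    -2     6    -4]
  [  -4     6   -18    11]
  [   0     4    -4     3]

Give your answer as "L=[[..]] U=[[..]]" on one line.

  R1 -= 1·R0 → [0,-2,2,-1]
  R2 -= -2·R0 → [0,6,-10,5]
  R3 -= 0·R0 → [0,4,-4,3]
  R2 -= -3·R1 → [0,0,-4,2]
  R3 -= -2·R1 → [0,0,0,1]
  R3 -= 0·R2 → [0,0,0,1]

L=[[1,0,0,0],[1,1,0,0],[-2,-3,1,0],[0,-2,0,1]] U=[[2,0,4,-3],[0,-2,2,-1],[0,0,-4,2],[0,0,0,1]]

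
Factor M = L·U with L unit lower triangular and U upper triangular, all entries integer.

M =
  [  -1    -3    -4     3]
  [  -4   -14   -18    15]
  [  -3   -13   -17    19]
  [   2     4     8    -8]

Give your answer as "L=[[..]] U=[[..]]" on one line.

  R1 -= 4·R0 → [0,-2,-2,3]
  R2 -= 3·R0 → [0,-4,-5,10]
  R3 -= -2·R0 → [0,-2,0,-2]
  R2 -= 2·R1 → [0,0,-1,4]
  R3 -= 1·R1 → [0,0,2,-5]
  R3 -= -2·R2 → [0,0,0,3]

L=[[1,0,0,0],[4,1,0,0],[3,2,1,0],[-2,1,-2,1]] U=[[-1,-3,-4,3],[0,-2,-2,3],[0,0,-1,4],[0,0,0,3]]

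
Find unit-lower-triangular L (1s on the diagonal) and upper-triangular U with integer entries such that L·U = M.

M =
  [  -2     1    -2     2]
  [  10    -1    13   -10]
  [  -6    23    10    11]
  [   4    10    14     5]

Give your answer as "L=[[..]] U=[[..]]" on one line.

L=[[1,0,0,0],[-5,1,0,0],[3,5,1,0],[-2,3,1,1]] U=[[-2,1,-2,2],[0,4,3,0],[0,0,1,5],[0,0,0,4]]

  r1 -= -5·r0 → [0,4,3,0]
  r2 -= 3·r0 → [0,20,16,5]
  r3 -= -2·r0 → [0,12,10,9]
  r2 -= 5·r1 → [0,0,1,5]
  r3 -= 3·r1 → [0,0,1,9]
  r3 -= 1·r2 → [0,0,0,4]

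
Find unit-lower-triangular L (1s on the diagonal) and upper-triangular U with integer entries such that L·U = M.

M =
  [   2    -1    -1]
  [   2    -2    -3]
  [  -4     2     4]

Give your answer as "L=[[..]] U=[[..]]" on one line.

  R1 -= 1·R0 → [0,-1,-2]
  R2 -= -2·R0 → [0,0,2]
  R2 -= 0·R1 → [0,0,2]

L=[[1,0,0],[1,1,0],[-2,0,1]] U=[[2,-1,-1],[0,-1,-2],[0,0,2]]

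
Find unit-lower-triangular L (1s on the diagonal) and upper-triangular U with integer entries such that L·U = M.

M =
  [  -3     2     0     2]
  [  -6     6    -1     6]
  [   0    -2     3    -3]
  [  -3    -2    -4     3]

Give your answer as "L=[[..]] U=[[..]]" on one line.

L=[[1,0,0,0],[2,1,0,0],[0,-1,1,0],[1,-2,-3,1]] U=[[-3,2,0,2],[0,2,-1,2],[0,0,2,-1],[0,0,0,2]]

  row1 -= 2·row0 → [0,2,-1,2]
  row2 -= 0·row0 → [0,-2,3,-3]
  row3 -= 1·row0 → [0,-4,-4,1]
  row2 -= -1·row1 → [0,0,2,-1]
  row3 -= -2·row1 → [0,0,-6,5]
  row3 -= -3·row2 → [0,0,0,2]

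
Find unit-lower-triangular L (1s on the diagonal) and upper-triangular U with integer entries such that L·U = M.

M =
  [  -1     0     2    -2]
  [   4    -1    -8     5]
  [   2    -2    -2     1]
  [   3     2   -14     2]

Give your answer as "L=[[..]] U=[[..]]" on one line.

L=[[1,0,0,0],[-4,1,0,0],[-2,2,1,0],[-3,-2,-4,1]] U=[[-1,0,2,-2],[0,-1,0,-3],[0,0,2,3],[0,0,0,2]]

  R1 -= -4·R0 → [0,-1,0,-3]
  R2 -= -2·R0 → [0,-2,2,-3]
  R3 -= -3·R0 → [0,2,-8,-4]
  R2 -= 2·R1 → [0,0,2,3]
  R3 -= -2·R1 → [0,0,-8,-10]
  R3 -= -4·R2 → [0,0,0,2]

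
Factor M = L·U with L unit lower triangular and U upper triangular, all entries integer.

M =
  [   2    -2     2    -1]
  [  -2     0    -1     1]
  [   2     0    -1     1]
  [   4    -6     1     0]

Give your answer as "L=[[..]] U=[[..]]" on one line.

  r1 -= -1·r0 → [0,-2,1,0]
  r2 -= 1·r0 → [0,2,-3,2]
  r3 -= 2·r0 → [0,-2,-3,2]
  r2 -= -1·r1 → [0,0,-2,2]
  r3 -= 1·r1 → [0,0,-4,2]
  r3 -= 2·r2 → [0,0,0,-2]

L=[[1,0,0,0],[-1,1,0,0],[1,-1,1,0],[2,1,2,1]] U=[[2,-2,2,-1],[0,-2,1,0],[0,0,-2,2],[0,0,0,-2]]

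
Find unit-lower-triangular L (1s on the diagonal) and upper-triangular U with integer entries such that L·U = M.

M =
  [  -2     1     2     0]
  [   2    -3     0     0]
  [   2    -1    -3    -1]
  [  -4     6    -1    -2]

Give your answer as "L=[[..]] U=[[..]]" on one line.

L=[[1,0,0,0],[-1,1,0,0],[-1,0,1,0],[2,-2,1,1]] U=[[-2,1,2,0],[0,-2,2,0],[0,0,-1,-1],[0,0,0,-1]]

  R1 -= -1·R0 → [0,-2,2,0]
  R2 -= -1·R0 → [0,0,-1,-1]
  R3 -= 2·R0 → [0,4,-5,-2]
  R2 -= 0·R1 → [0,0,-1,-1]
  R3 -= -2·R1 → [0,0,-1,-2]
  R3 -= 1·R2 → [0,0,0,-1]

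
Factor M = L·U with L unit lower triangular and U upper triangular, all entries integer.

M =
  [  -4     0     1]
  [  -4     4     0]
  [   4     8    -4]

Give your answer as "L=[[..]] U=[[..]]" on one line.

  R1 -= 1·R0 → [0,4,-1]
  R2 -= -1·R0 → [0,8,-3]
  R2 -= 2·R1 → [0,0,-1]

L=[[1,0,0],[1,1,0],[-1,2,1]] U=[[-4,0,1],[0,4,-1],[0,0,-1]]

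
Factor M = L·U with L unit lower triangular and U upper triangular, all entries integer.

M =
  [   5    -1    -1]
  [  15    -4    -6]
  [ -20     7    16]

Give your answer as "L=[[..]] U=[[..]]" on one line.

L=[[1,0,0],[3,1,0],[-4,-3,1]] U=[[5,-1,-1],[0,-1,-3],[0,0,3]]

  r1 -= 3·r0 → [0,-1,-3]
  r2 -= -4·r0 → [0,3,12]
  r2 -= -3·r1 → [0,0,3]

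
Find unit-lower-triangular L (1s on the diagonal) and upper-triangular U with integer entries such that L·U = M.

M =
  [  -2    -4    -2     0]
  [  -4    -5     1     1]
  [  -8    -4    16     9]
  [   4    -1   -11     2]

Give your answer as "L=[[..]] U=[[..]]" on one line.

L=[[1,0,0,0],[2,1,0,0],[4,4,1,0],[-2,-3,0,1]] U=[[-2,-4,-2,0],[0,3,5,1],[0,0,4,5],[0,0,0,5]]

  row1 -= 2·row0 → [0,3,5,1]
  row2 -= 4·row0 → [0,12,24,9]
  row3 -= -2·row0 → [0,-9,-15,2]
  row2 -= 4·row1 → [0,0,4,5]
  row3 -= -3·row1 → [0,0,0,5]
  row3 -= 0·row2 → [0,0,0,5]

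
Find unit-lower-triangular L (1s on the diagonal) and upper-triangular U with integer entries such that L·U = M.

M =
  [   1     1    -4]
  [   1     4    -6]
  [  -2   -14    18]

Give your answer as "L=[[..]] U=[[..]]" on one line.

  R1 -= 1·R0 → [0,3,-2]
  R2 -= -2·R0 → [0,-12,10]
  R2 -= -4·R1 → [0,0,2]

L=[[1,0,0],[1,1,0],[-2,-4,1]] U=[[1,1,-4],[0,3,-2],[0,0,2]]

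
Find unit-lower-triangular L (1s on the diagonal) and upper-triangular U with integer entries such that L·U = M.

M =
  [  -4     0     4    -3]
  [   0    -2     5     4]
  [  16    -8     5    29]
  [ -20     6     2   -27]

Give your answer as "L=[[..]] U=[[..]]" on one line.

  R1 -= 0·R0 → [0,-2,5,4]
  R2 -= -4·R0 → [0,-8,21,17]
  R3 -= 5·R0 → [0,6,-18,-12]
  R2 -= 4·R1 → [0,0,1,1]
  R3 -= -3·R1 → [0,0,-3,0]
  R3 -= -3·R2 → [0,0,0,3]

L=[[1,0,0,0],[0,1,0,0],[-4,4,1,0],[5,-3,-3,1]] U=[[-4,0,4,-3],[0,-2,5,4],[0,0,1,1],[0,0,0,3]]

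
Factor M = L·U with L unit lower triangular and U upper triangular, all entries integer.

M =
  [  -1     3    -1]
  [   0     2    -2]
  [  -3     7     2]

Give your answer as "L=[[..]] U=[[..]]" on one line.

L=[[1,0,0],[0,1,0],[3,-1,1]] U=[[-1,3,-1],[0,2,-2],[0,0,3]]

  r1 -= 0·r0 → [0,2,-2]
  r2 -= 3·r0 → [0,-2,5]
  r2 -= -1·r1 → [0,0,3]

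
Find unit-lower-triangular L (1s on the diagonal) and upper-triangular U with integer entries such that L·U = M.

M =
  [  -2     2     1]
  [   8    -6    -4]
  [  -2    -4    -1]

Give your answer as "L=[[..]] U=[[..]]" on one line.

L=[[1,0,0],[-4,1,0],[1,-3,1]] U=[[-2,2,1],[0,2,0],[0,0,-2]]

  row1 -= -4·row0 → [0,2,0]
  row2 -= 1·row0 → [0,-6,-2]
  row2 -= -3·row1 → [0,0,-2]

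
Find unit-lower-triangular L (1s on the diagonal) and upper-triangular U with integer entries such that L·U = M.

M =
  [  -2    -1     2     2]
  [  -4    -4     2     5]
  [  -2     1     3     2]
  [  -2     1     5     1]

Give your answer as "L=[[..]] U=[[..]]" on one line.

L=[[1,0,0,0],[2,1,0,0],[1,-1,1,0],[1,-1,-1,1]] U=[[-2,-1,2,2],[0,-2,-2,1],[0,0,-1,1],[0,0,0,1]]

  row1 -= 2·row0 → [0,-2,-2,1]
  row2 -= 1·row0 → [0,2,1,0]
  row3 -= 1·row0 → [0,2,3,-1]
  row2 -= -1·row1 → [0,0,-1,1]
  row3 -= -1·row1 → [0,0,1,0]
  row3 -= -1·row2 → [0,0,0,1]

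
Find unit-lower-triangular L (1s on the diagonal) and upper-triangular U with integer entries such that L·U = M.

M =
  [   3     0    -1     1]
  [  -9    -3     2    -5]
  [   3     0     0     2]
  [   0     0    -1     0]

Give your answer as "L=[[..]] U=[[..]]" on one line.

  R1 -= -3·R0 → [0,-3,-1,-2]
  R2 -= 1·R0 → [0,0,1,1]
  R3 -= 0·R0 → [0,0,-1,0]
  R2 -= 0·R1 → [0,0,1,1]
  R3 -= 0·R1 → [0,0,-1,0]
  R3 -= -1·R2 → [0,0,0,1]

L=[[1,0,0,0],[-3,1,0,0],[1,0,1,0],[0,0,-1,1]] U=[[3,0,-1,1],[0,-3,-1,-2],[0,0,1,1],[0,0,0,1]]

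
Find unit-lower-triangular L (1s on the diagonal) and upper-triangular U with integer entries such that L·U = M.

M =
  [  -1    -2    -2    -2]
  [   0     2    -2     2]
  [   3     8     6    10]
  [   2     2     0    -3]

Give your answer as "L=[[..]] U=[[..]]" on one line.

  R1 -= 0·R0 → [0,2,-2,2]
  R2 -= -3·R0 → [0,2,0,4]
  R3 -= -2·R0 → [0,-2,-4,-7]
  R2 -= 1·R1 → [0,0,2,2]
  R3 -= -1·R1 → [0,0,-6,-5]
  R3 -= -3·R2 → [0,0,0,1]

L=[[1,0,0,0],[0,1,0,0],[-3,1,1,0],[-2,-1,-3,1]] U=[[-1,-2,-2,-2],[0,2,-2,2],[0,0,2,2],[0,0,0,1]]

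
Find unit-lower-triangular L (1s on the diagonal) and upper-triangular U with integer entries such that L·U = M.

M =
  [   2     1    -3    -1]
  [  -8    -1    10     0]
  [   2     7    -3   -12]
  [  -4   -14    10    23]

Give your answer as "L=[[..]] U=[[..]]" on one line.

L=[[1,0,0,0],[-4,1,0,0],[1,2,1,0],[-2,-4,-1,1]] U=[[2,1,-3,-1],[0,3,-2,-4],[0,0,4,-3],[0,0,0,2]]

  row1 -= -4·row0 → [0,3,-2,-4]
  row2 -= 1·row0 → [0,6,0,-11]
  row3 -= -2·row0 → [0,-12,4,21]
  row2 -= 2·row1 → [0,0,4,-3]
  row3 -= -4·row1 → [0,0,-4,5]
  row3 -= -1·row2 → [0,0,0,2]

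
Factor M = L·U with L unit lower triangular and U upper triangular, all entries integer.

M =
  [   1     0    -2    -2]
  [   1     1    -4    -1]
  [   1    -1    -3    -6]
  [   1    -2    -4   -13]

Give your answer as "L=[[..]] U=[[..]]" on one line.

L=[[1,0,0,0],[1,1,0,0],[1,-1,1,0],[1,-2,2,1]] U=[[1,0,-2,-2],[0,1,-2,1],[0,0,-3,-3],[0,0,0,-3]]

  R1 -= 1·R0 → [0,1,-2,1]
  R2 -= 1·R0 → [0,-1,-1,-4]
  R3 -= 1·R0 → [0,-2,-2,-11]
  R2 -= -1·R1 → [0,0,-3,-3]
  R3 -= -2·R1 → [0,0,-6,-9]
  R3 -= 2·R2 → [0,0,0,-3]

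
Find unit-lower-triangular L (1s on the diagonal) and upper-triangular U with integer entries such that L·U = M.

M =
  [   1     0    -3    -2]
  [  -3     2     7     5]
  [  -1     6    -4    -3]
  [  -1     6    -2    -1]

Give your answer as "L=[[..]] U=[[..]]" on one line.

  r1 -= -3·r0 → [0,2,-2,-1]
  r2 -= -1·r0 → [0,6,-7,-5]
  r3 -= -1·r0 → [0,6,-5,-3]
  r2 -= 3·r1 → [0,0,-1,-2]
  r3 -= 3·r1 → [0,0,1,0]
  r3 -= -1·r2 → [0,0,0,-2]

L=[[1,0,0,0],[-3,1,0,0],[-1,3,1,0],[-1,3,-1,1]] U=[[1,0,-3,-2],[0,2,-2,-1],[0,0,-1,-2],[0,0,0,-2]]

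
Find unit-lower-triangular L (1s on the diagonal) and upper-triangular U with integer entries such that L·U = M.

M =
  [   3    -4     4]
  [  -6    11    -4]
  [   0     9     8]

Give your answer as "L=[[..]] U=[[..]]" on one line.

  row1 -= -2·row0 → [0,3,4]
  row2 -= 0·row0 → [0,9,8]
  row2 -= 3·row1 → [0,0,-4]

L=[[1,0,0],[-2,1,0],[0,3,1]] U=[[3,-4,4],[0,3,4],[0,0,-4]]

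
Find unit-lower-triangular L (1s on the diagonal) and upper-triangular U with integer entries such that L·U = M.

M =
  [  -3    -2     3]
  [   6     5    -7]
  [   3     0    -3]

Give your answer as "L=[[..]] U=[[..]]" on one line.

  R1 -= -2·R0 → [0,1,-1]
  R2 -= -1·R0 → [0,-2,0]
  R2 -= -2·R1 → [0,0,-2]

L=[[1,0,0],[-2,1,0],[-1,-2,1]] U=[[-3,-2,3],[0,1,-1],[0,0,-2]]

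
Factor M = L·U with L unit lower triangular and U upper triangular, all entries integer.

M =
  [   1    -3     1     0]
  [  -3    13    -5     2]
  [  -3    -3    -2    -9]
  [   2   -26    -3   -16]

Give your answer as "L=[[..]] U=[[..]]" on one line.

  row1 -= -3·row0 → [0,4,-2,2]
  row2 -= -3·row0 → [0,-12,1,-9]
  row3 -= 2·row0 → [0,-20,-5,-16]
  row2 -= -3·row1 → [0,0,-5,-3]
  row3 -= -5·row1 → [0,0,-15,-6]
  row3 -= 3·row2 → [0,0,0,3]

L=[[1,0,0,0],[-3,1,0,0],[-3,-3,1,0],[2,-5,3,1]] U=[[1,-3,1,0],[0,4,-2,2],[0,0,-5,-3],[0,0,0,3]]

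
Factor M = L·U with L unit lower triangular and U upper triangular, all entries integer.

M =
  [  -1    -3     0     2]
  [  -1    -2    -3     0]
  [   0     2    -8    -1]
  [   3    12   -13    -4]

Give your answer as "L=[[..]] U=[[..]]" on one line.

L=[[1,0,0,0],[1,1,0,0],[0,2,1,0],[-3,3,2,1]] U=[[-1,-3,0,2],[0,1,-3,-2],[0,0,-2,3],[0,0,0,2]]

  R1 -= 1·R0 → [0,1,-3,-2]
  R2 -= 0·R0 → [0,2,-8,-1]
  R3 -= -3·R0 → [0,3,-13,2]
  R2 -= 2·R1 → [0,0,-2,3]
  R3 -= 3·R1 → [0,0,-4,8]
  R3 -= 2·R2 → [0,0,0,2]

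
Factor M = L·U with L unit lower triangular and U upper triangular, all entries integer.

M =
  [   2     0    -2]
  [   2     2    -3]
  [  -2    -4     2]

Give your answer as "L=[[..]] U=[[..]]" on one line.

L=[[1,0,0],[1,1,0],[-1,-2,1]] U=[[2,0,-2],[0,2,-1],[0,0,-2]]

  row1 -= 1·row0 → [0,2,-1]
  row2 -= -1·row0 → [0,-4,0]
  row2 -= -2·row1 → [0,0,-2]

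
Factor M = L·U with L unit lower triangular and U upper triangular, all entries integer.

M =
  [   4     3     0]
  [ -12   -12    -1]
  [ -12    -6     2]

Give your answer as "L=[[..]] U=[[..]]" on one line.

  row1 -= -3·row0 → [0,-3,-1]
  row2 -= -3·row0 → [0,3,2]
  row2 -= -1·row1 → [0,0,1]

L=[[1,0,0],[-3,1,0],[-3,-1,1]] U=[[4,3,0],[0,-3,-1],[0,0,1]]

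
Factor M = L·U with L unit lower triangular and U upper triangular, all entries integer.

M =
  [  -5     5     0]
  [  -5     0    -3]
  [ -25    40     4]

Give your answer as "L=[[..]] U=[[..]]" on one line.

  row1 -= 1·row0 → [0,-5,-3]
  row2 -= 5·row0 → [0,15,4]
  row2 -= -3·row1 → [0,0,-5]

L=[[1,0,0],[1,1,0],[5,-3,1]] U=[[-5,5,0],[0,-5,-3],[0,0,-5]]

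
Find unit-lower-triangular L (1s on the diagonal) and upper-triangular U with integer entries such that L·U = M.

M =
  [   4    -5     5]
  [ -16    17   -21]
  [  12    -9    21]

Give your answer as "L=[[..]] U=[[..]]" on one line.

L=[[1,0,0],[-4,1,0],[3,-2,1]] U=[[4,-5,5],[0,-3,-1],[0,0,4]]

  R1 -= -4·R0 → [0,-3,-1]
  R2 -= 3·R0 → [0,6,6]
  R2 -= -2·R1 → [0,0,4]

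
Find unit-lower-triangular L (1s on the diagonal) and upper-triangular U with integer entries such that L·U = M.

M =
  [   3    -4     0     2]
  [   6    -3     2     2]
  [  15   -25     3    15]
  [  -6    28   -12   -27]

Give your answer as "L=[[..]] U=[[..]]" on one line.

  R1 -= 2·R0 → [0,5,2,-2]
  R2 -= 5·R0 → [0,-5,3,5]
  R3 -= -2·R0 → [0,20,-12,-23]
  R2 -= -1·R1 → [0,0,5,3]
  R3 -= 4·R1 → [0,0,-20,-15]
  R3 -= -4·R2 → [0,0,0,-3]

L=[[1,0,0,0],[2,1,0,0],[5,-1,1,0],[-2,4,-4,1]] U=[[3,-4,0,2],[0,5,2,-2],[0,0,5,3],[0,0,0,-3]]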